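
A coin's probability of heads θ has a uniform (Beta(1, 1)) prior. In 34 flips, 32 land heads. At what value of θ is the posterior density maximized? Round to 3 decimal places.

Posterior: Beta(1+32, 1+2) = Beta(33, 3).
Mode = (33−1)/(33+3−2) = 32/34 = 0.941.
With a flat prior the MAP equals the MLE, 32/34.
Mean = 33/(33+3) = 33/36 = 0.917.
This is the posterior mode — the MAP estimate.

0.941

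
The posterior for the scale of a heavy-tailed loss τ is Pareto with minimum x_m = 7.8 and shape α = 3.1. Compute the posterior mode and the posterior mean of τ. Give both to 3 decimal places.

MAP = 7.800, posterior mean = 11.514

The Pareto density is strictly decreasing on [x_m, ∞), so the mode is x_m = 7.800.
Mean = α·x_m/(α−1) = 3.1·7.8/2.1 = 11.514.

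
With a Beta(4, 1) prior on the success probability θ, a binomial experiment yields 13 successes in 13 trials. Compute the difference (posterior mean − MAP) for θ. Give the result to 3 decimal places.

Posterior: Beta(4+13, 1+0) = Beta(17, 1).
Since β = 1 ≤ 1 and α > 1, the Beta density is monotone increasing on [0,1]; the mode is at 1.
Mean = 17/(17+1) = 0.944.
Difference = 0.944 − 1.000 = -0.056.

-0.056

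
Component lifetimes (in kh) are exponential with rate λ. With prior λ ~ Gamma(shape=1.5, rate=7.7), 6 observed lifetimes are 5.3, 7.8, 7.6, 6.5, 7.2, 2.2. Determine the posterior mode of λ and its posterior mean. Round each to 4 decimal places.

Σ times = 36.6. Posterior: Gamma(shape = 1.5+6 = 7.5, rate = 7.7+36.6 = 44.3).
Mode = (α−1)/β = 6.5/44.3 = 0.1467.
Mean = α/β = 7.5/44.3 = 0.1693.

MAP = 0.1467, posterior mean = 0.1693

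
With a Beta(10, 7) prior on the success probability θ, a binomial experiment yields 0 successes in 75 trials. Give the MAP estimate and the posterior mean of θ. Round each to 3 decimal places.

Posterior: Beta(10+0, 7+75) = Beta(10, 82).
Mode = (10−1)/(10+82−2) = 9/90 = 0.100.
Mean = 10/(10+82) = 10/92 = 0.109.
Right-skewed posterior ⇒ mode < mean.

MAP estimate = 0.100, posterior mean = 0.109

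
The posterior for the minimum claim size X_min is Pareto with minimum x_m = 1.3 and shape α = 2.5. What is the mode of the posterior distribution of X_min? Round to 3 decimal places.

1.300

The Pareto density is strictly decreasing on [x_m, ∞), so the mode is x_m = 1.300.
Mean = α·x_m/(α−1) = 2.5·1.3/1.5 = 2.167.
This is the posterior mode — the MAP estimate.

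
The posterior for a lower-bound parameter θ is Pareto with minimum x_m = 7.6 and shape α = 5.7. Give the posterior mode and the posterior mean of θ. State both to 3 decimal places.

MAP: 7.600. Posterior mean: 9.217.

The Pareto density is strictly decreasing on [x_m, ∞), so the mode is x_m = 7.600.
Mean = α·x_m/(α−1) = 5.7·7.6/4.7 = 9.217.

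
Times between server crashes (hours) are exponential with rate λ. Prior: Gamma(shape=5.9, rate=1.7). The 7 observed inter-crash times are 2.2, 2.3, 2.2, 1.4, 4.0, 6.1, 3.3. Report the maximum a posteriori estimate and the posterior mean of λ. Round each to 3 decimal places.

Σ times = 21.5. Posterior: Gamma(shape = 5.9+7 = 12.9, rate = 1.7+21.5 = 23.2).
Mode = (α−1)/β = 11.9/23.2 = 0.513.
Mean = α/β = 12.9/23.2 = 0.556.

MAP = 0.513; posterior mean = 0.556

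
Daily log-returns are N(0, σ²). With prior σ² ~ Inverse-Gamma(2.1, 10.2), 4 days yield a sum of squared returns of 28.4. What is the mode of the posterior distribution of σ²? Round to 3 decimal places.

Posterior: Inverse-Gamma(shape = 2.1+4/2 = 4.1, scale = 10.2+28.4/2 = 24.4).
Mode = β/(α+1) = 24.4/5.1 = 4.784.
Mean = β/(α−1) = 24.4/3.1 = 7.871.
This is the posterior mode — the MAP estimate.

4.784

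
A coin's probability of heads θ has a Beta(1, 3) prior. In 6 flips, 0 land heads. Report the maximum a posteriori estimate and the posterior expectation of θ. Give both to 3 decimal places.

Posterior: Beta(1+0, 3+6) = Beta(1, 9).
Since α = 1 ≤ 1 and β > 1, the Beta density is monotone decreasing on [0,1]; the mode is at 0.
Mean = 1/(1+9) = 0.100.

MAP = 0.000, posterior mean = 0.100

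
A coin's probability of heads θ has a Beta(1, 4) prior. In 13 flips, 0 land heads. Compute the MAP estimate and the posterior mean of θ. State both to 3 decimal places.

Posterior: Beta(1+0, 4+13) = Beta(1, 17).
Since α = 1 ≤ 1 and β > 1, the Beta density is monotone decreasing on [0,1]; the mode is at 0.
Mean = 1/(1+17) = 0.056.
Mean > mode: the posterior has a right tail.

MAP estimate = 0.000, posterior mean = 0.056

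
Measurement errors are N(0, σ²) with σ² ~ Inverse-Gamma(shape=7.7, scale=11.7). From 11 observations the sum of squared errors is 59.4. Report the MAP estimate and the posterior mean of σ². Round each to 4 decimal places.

MAP estimate = 2.9155, posterior mean = 3.3934

Posterior: Inverse-Gamma(shape = 7.7+11/2 = 13.2, scale = 11.7+59.4/2 = 41.4).
Mode = β/(α+1) = 41.4/14.2 = 2.9155.
Mean = β/(α−1) = 41.4/12.2 = 3.3934.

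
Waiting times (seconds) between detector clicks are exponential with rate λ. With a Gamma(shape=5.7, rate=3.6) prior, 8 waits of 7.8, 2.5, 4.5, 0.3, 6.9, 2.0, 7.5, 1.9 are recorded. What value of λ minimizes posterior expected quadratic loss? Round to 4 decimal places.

Σ times = 33.4. Posterior: Gamma(shape = 5.7+8 = 13.7, rate = 3.6+33.4 = 37.0).
Mode = (α−1)/β = 12.7/37.0 = 0.3432.
Mean = α/β = 13.7/37.0 = 0.3703.
Quadratic loss ⇒ the optimal estimator is the posterior mean.

0.3703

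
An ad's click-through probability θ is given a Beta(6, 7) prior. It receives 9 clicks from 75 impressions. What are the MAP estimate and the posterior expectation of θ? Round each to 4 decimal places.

MAP = 0.1628; posterior mean = 0.1705

Posterior: Beta(6+9, 7+66) = Beta(15, 73).
Mode = (15−1)/(15+73−2) = 14/86 = 0.1628.
Mean = 15/(15+73) = 15/88 = 0.1705.
The mean is pulled above the mode by the posterior's right skew.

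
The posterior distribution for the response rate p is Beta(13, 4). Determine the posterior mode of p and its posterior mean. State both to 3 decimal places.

MAP = 0.800, posterior mean = 0.765

Mode = (13−1)/(13+4−2) = 12/15 = 0.800.
Mean = 13/(13+4) = 13/17 = 0.765.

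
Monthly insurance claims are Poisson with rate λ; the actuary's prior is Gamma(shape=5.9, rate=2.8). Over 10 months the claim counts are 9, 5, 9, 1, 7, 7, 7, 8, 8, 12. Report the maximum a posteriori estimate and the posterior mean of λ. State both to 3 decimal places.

Σ counts = 73. Posterior: Gamma(shape = 5.9+73 = 78.9, rate = 2.8+10 = 12.8).
Mode = (α−1)/β = 77.9/12.8 = 6.086.
Mean = α/β = 78.9/12.8 = 6.164.

MAP = 6.086; posterior mean = 6.164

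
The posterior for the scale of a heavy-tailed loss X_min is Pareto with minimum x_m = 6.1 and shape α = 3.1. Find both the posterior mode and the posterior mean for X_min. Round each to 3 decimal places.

MAP = 6.100, posterior mean = 9.005

The Pareto density is strictly decreasing on [x_m, ∞), so the mode is x_m = 6.100.
Mean = α·x_m/(α−1) = 3.1·6.1/2.1 = 9.005.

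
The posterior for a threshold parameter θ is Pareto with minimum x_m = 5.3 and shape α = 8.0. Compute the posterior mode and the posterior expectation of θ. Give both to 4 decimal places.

The Pareto density is strictly decreasing on [x_m, ∞), so the mode is x_m = 5.3000.
Mean = α·x_m/(α−1) = 8.0·5.3/7.0 = 6.0571.

MAP = 5.3000, posterior mean = 6.0571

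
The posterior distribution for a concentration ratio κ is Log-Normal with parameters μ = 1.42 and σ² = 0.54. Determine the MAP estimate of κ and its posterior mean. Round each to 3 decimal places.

MAP estimate = 2.411, posterior mean = 5.419

Mode = exp(μ − σ²) = exp(0.88) = 2.411.
Mean = exp(μ + σ²/2) = exp(1.690) = 5.419.
The mean is pulled above the mode by the posterior's right skew.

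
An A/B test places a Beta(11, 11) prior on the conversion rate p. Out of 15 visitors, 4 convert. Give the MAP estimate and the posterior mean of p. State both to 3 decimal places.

Posterior: Beta(11+4, 11+11) = Beta(15, 22).
Mode = (15−1)/(15+22−2) = 14/35 = 0.400.
Mean = 15/(15+22) = 15/37 = 0.405.
Right-skewed posterior ⇒ mode < mean.

p_MAP = 0.400, E[p|data] = 0.405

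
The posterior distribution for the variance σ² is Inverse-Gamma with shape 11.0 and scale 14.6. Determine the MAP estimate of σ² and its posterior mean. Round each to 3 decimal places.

Mode = β/(α+1) = 14.6/12.0 = 1.217.
Mean = β/(α−1) = 14.6/10.0 = 1.460.

MAP: 1.217. Posterior mean: 1.460.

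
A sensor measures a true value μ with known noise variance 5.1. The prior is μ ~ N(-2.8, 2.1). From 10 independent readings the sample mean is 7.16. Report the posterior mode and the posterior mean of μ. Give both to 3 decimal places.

MAP: 5.214. Posterior mean: 5.214.

Posterior for μ is Normal. Precision-weighted mean: (1/2.1·-2.8 + 10/5.1·7.16) / (1/2.1 + 10/5.1) = 5.214.
A Normal posterior is symmetric, so mode = mean.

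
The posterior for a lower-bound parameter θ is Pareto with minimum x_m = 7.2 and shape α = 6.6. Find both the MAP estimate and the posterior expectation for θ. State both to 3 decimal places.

The Pareto density is strictly decreasing on [x_m, ∞), so the mode is x_m = 7.200.
Mean = α·x_m/(α−1) = 6.6·7.2/5.6 = 8.486.
Right-skewed posterior ⇒ mode < mean.

θ_MAP = 7.200, E[θ|data] = 8.486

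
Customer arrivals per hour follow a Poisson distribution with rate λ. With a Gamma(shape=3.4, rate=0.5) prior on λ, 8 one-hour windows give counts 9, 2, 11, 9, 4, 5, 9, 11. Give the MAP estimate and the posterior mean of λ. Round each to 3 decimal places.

Σ counts = 60. Posterior: Gamma(shape = 3.4+60 = 63.4, rate = 0.5+8 = 8.5).
Mode = (α−1)/β = 62.4/8.5 = 7.341.
Mean = α/β = 63.4/8.5 = 7.459.
Mean > mode: the posterior has a right tail.

λ_MAP = 7.341, E[λ|data] = 7.459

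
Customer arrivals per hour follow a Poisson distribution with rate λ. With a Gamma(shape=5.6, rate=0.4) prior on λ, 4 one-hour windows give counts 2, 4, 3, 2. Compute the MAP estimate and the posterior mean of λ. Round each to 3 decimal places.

Σ counts = 11. Posterior: Gamma(shape = 5.6+11 = 16.6, rate = 0.4+4 = 4.4).
Mode = (α−1)/β = 15.6/4.4 = 3.545.
Mean = α/β = 16.6/4.4 = 3.773.

λ_MAP = 3.545, E[λ|data] = 3.773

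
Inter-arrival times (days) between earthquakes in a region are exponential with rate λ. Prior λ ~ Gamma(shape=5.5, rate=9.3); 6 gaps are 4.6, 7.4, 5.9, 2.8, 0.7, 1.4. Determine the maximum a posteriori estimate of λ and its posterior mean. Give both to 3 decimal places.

Σ times = 22.8. Posterior: Gamma(shape = 5.5+6 = 11.5, rate = 9.3+22.8 = 32.1).
Mode = (α−1)/β = 10.5/32.1 = 0.327.
Mean = α/β = 11.5/32.1 = 0.358.
Right-skewed posterior ⇒ mode < mean.

λ_MAP = 0.327, E[λ|data] = 0.358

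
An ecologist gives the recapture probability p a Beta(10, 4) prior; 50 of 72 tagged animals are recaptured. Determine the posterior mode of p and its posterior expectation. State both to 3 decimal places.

MAP = 0.702; posterior mean = 0.698

Posterior: Beta(10+50, 4+22) = Beta(60, 26).
Mode = (60−1)/(60+26−2) = 59/84 = 0.702.
Mean = 60/(60+26) = 60/86 = 0.698.
The mean is pulled below the mode by the posterior's left skew.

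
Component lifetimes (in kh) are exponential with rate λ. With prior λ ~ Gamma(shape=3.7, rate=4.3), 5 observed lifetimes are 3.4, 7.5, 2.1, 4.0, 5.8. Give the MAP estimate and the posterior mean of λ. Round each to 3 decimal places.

MAP = 0.284, posterior mean = 0.321

Σ times = 22.8. Posterior: Gamma(shape = 3.7+5 = 8.7, rate = 4.3+22.8 = 27.1).
Mode = (α−1)/β = 7.7/27.1 = 0.284.
Mean = α/β = 8.7/27.1 = 0.321.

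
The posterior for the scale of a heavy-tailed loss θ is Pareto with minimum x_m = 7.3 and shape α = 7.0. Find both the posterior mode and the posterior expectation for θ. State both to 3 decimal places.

The Pareto density is strictly decreasing on [x_m, ∞), so the mode is x_m = 7.300.
Mean = α·x_m/(α−1) = 7.0·7.3/6.0 = 8.517.

MAP = 7.300; posterior mean = 8.517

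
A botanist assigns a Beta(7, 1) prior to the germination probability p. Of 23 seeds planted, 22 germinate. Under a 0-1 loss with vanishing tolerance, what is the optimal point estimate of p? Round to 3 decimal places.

0.966

Posterior: Beta(7+22, 1+1) = Beta(29, 2).
Mode = (29−1)/(29+2−2) = 28/29 = 0.966.
Mean = 29/(29+2) = 29/31 = 0.935.
This is the posterior mode — the MAP estimate.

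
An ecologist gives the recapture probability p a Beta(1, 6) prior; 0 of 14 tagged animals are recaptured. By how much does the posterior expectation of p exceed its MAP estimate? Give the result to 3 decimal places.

Posterior: Beta(1+0, 6+14) = Beta(1, 20).
Since α = 1 ≤ 1 and β > 1, the Beta density is monotone decreasing on [0,1]; the mode is at 0.
Mean = 1/(1+20) = 0.048.
Difference = 0.048 − 0.000 = 0.048.

0.048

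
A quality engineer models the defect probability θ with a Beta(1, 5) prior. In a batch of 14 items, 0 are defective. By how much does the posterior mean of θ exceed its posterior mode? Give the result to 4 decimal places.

0.0500

Posterior: Beta(1+0, 5+14) = Beta(1, 19).
Since α = 1 ≤ 1 and β > 1, the Beta density is monotone decreasing on [0,1]; the mode is at 0.
Mean = 1/(1+19) = 0.0500.
Difference = 0.0500 − 0.0000 = 0.0500.
Right-skewed posterior ⇒ mode < mean.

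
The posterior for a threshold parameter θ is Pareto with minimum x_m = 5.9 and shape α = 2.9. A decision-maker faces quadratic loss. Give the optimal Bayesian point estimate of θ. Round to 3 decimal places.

9.005

The Pareto density is strictly decreasing on [x_m, ∞), so the mode is x_m = 5.900.
Mean = α·x_m/(α−1) = 2.9·5.9/1.9 = 9.005.
Quadratic loss ⇒ the optimal estimator is the posterior mean.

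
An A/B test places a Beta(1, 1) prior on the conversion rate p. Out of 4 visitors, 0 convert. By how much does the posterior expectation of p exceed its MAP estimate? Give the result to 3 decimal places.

Posterior: Beta(1+0, 1+4) = Beta(1, 5).
Since α = 1 ≤ 1 and β > 1, the Beta density is monotone decreasing on [0,1]; the mode is at 0.
Mean = 1/(1+5) = 0.167.
Difference = 0.167 − 0.000 = 0.167.
The posterior is right-skewed, so the mean exceeds the mode.

0.167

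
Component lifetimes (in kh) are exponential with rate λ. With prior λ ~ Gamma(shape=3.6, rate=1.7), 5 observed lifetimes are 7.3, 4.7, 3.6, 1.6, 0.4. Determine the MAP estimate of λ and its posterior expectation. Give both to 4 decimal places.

MAP = 0.3938, posterior mean = 0.4456

Σ times = 17.6. Posterior: Gamma(shape = 3.6+5 = 8.6, rate = 1.7+17.6 = 19.3).
Mode = (α−1)/β = 7.6/19.3 = 0.3938.
Mean = α/β = 8.6/19.3 = 0.4456.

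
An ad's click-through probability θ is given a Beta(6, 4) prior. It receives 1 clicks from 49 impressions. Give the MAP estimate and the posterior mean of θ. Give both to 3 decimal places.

MAP = 0.105; posterior mean = 0.119

Posterior: Beta(6+1, 4+48) = Beta(7, 52).
Mode = (7−1)/(7+52−2) = 6/57 = 0.105.
Mean = 7/(7+52) = 7/59 = 0.119.
The posterior is right-skewed, so the mean exceeds the mode.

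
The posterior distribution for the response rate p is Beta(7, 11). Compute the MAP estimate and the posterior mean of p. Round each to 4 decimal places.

Mode = (7−1)/(7+11−2) = 6/16 = 0.3750.
Mean = 7/(7+11) = 7/18 = 0.3889.
The mean is pulled above the mode by the posterior's right skew.

MAP = 0.3750; posterior mean = 0.3889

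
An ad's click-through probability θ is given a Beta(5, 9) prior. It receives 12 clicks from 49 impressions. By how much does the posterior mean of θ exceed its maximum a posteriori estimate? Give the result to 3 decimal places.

0.008

Posterior: Beta(5+12, 9+37) = Beta(17, 46).
Mode = (17−1)/(17+46−2) = 16/61 = 0.262.
Mean = 17/(17+46) = 17/63 = 0.270.
Difference = 0.270 − 0.262 = 0.008.
The posterior is right-skewed, so the mean exceeds the mode.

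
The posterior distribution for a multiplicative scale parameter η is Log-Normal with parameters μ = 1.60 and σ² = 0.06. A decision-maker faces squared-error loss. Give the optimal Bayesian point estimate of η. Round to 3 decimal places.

Mode = exp(μ − σ²) = exp(1.54) = 4.665.
Mean = exp(μ + σ²/2) = exp(1.630) = 5.104.
Squared-error loss ⇒ the optimal estimator is the posterior mean.

5.104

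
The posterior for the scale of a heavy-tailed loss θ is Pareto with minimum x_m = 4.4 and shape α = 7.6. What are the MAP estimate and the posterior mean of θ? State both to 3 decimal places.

The Pareto density is strictly decreasing on [x_m, ∞), so the mode is x_m = 4.400.
Mean = α·x_m/(α−1) = 7.6·4.4/6.6 = 5.067.

MAP estimate = 4.400, posterior mean = 5.067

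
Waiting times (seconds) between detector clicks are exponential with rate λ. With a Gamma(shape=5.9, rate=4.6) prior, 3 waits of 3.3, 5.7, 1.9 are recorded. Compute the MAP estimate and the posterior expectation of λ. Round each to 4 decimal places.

Σ times = 10.9. Posterior: Gamma(shape = 5.9+3 = 8.9, rate = 4.6+10.9 = 15.5).
Mode = (α−1)/β = 7.9/15.5 = 0.5097.
Mean = α/β = 8.9/15.5 = 0.5742.

MAP: 0.5097. Posterior mean: 0.5742.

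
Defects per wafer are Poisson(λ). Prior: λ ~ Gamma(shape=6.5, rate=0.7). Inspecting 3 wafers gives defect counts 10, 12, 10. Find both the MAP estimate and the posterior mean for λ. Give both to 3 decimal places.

MAP = 10.135; posterior mean = 10.405

Σ counts = 32. Posterior: Gamma(shape = 6.5+32 = 38.5, rate = 0.7+3 = 3.7).
Mode = (α−1)/β = 37.5/3.7 = 10.135.
Mean = α/β = 38.5/3.7 = 10.405.
Right-skewed posterior ⇒ mode < mean.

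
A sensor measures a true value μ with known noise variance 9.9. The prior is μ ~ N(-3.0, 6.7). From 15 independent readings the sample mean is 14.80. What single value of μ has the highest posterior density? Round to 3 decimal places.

13.204

Posterior for μ is Normal. Precision-weighted mean: (1/6.7·-3.0 + 15/9.9·14.80) / (1/6.7 + 15/9.9) = 13.204.
A Normal posterior is symmetric, so mode = mean.
This is the posterior mode — the MAP estimate.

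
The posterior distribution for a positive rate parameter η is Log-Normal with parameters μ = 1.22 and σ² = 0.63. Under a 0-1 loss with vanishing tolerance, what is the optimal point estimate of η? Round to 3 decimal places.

Mode = exp(μ − σ²) = exp(0.59) = 1.804.
Mean = exp(μ + σ²/2) = exp(1.535) = 4.641.
This is the posterior mode — the MAP estimate.

1.804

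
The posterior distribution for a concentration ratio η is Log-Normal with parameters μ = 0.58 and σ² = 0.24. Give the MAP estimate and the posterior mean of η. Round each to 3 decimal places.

Mode = exp(μ − σ²) = exp(0.34) = 1.405.
Mean = exp(μ + σ²/2) = exp(0.700) = 2.014.

MAP = 1.405; posterior mean = 2.014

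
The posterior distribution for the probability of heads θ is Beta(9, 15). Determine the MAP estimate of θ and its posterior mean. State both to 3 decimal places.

MAP: 0.364. Posterior mean: 0.375.

Mode = (9−1)/(9+15−2) = 8/22 = 0.364.
Mean = 9/(9+15) = 9/24 = 0.375.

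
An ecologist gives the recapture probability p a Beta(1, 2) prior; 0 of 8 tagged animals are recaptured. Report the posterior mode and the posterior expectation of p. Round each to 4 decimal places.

Posterior: Beta(1+0, 2+8) = Beta(1, 10).
Since α = 1 ≤ 1 and β > 1, the Beta density is monotone decreasing on [0,1]; the mode is at 0.
Mean = 1/(1+10) = 0.0909.
The posterior is right-skewed, so the mean exceeds the mode.

p_MAP = 0.0000, E[p|data] = 0.0909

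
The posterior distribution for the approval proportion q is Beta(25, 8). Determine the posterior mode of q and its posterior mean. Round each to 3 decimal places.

posterior mode = 0.774, posterior mean = 0.758

Mode = (25−1)/(25+8−2) = 24/31 = 0.774.
Mean = 25/(25+8) = 25/33 = 0.758.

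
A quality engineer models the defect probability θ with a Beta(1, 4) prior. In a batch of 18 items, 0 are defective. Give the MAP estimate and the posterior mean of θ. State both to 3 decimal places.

MAP = 0.000, posterior mean = 0.043

Posterior: Beta(1+0, 4+18) = Beta(1, 22).
Since α = 1 ≤ 1 and β > 1, the Beta density is monotone decreasing on [0,1]; the mode is at 0.
Mean = 1/(1+22) = 0.043.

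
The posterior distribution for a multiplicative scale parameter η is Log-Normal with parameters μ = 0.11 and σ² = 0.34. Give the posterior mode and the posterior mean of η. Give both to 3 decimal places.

Mode = exp(μ − σ²) = exp(-0.23) = 0.795.
Mean = exp(μ + σ²/2) = exp(0.280) = 1.323.

MAP = 0.795, posterior mean = 1.323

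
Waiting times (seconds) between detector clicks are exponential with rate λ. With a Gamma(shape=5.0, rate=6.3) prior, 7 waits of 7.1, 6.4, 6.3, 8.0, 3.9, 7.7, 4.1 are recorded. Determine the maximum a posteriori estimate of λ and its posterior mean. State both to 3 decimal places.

MAP = 0.221; posterior mean = 0.241

Σ times = 43.5. Posterior: Gamma(shape = 5.0+7 = 12.0, rate = 6.3+43.5 = 49.8).
Mode = (α−1)/β = 11.0/49.8 = 0.221.
Mean = α/β = 12.0/49.8 = 0.241.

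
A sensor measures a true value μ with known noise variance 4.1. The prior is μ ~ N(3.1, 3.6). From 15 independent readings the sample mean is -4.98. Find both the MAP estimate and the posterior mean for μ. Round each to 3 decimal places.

μ_MAP = -4.410, E[μ|data] = -4.410

Posterior for μ is Normal. Precision-weighted mean: (1/3.6·3.1 + 15/4.1·-4.98) / (1/3.6 + 15/4.1) = -4.410.
A Normal posterior is symmetric, so mode = mean.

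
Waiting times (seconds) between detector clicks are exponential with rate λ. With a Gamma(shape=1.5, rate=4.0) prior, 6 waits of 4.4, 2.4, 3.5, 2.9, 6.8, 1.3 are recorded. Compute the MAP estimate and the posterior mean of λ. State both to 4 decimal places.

Σ times = 21.3. Posterior: Gamma(shape = 1.5+6 = 7.5, rate = 4.0+21.3 = 25.3).
Mode = (α−1)/β = 6.5/25.3 = 0.2569.
Mean = α/β = 7.5/25.3 = 0.2964.

MAP: 0.2569. Posterior mean: 0.2964.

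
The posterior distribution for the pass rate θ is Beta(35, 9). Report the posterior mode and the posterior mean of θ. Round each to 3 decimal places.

MAP = 0.810; posterior mean = 0.795

Mode = (35−1)/(35+9−2) = 34/42 = 0.810.
Mean = 35/(35+9) = 35/44 = 0.795.
Mode > mean: the posterior has a left tail.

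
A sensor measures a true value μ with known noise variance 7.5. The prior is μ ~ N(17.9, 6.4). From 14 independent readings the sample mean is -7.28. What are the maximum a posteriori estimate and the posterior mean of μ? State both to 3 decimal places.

Posterior for μ is Normal. Precision-weighted mean: (1/6.4·17.9 + 14/7.5·-7.28) / (1/6.4 + 14/7.5) = -5.335.
A Normal posterior is symmetric, so mode = mean.

μ_MAP = -5.335, E[μ|data] = -5.335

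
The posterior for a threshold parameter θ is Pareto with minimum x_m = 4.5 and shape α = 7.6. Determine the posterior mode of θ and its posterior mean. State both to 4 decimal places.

MAP = 4.5000, posterior mean = 5.1818

The Pareto density is strictly decreasing on [x_m, ∞), so the mode is x_m = 4.5000.
Mean = α·x_m/(α−1) = 7.6·4.5/6.6 = 5.1818.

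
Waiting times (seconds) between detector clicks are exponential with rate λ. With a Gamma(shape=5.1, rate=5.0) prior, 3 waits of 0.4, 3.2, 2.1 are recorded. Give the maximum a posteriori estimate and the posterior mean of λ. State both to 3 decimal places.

λ_MAP = 0.664, E[λ|data] = 0.757

Σ times = 5.7. Posterior: Gamma(shape = 5.1+3 = 8.1, rate = 5.0+5.7 = 10.7).
Mode = (α−1)/β = 7.1/10.7 = 0.664.
Mean = α/β = 8.1/10.7 = 0.757.
Right-skewed posterior ⇒ mode < mean.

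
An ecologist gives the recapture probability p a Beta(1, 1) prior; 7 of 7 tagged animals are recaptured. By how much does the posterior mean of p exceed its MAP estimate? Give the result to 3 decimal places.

-0.111

Posterior: Beta(1+7, 1+0) = Beta(8, 1).
Since β = 1 ≤ 1 and α > 1, the Beta density is monotone increasing on [0,1]; the mode is at 1.
Mean = 8/(8+1) = 0.889.
Difference = 0.889 − 1.000 = -0.111.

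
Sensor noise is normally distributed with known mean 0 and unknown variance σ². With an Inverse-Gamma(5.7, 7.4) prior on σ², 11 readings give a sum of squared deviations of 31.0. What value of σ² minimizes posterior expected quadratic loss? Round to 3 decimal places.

Posterior: Inverse-Gamma(shape = 5.7+11/2 = 11.2, scale = 7.4+31.0/2 = 22.9).
Mode = β/(α+1) = 22.9/12.2 = 1.877.
Mean = β/(α−1) = 22.9/10.2 = 2.245.
Quadratic loss ⇒ the optimal estimator is the posterior mean.

2.245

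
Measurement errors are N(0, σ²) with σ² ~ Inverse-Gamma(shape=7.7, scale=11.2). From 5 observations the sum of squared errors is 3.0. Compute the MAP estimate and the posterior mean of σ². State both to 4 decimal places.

Posterior: Inverse-Gamma(shape = 7.7+5/2 = 10.2, scale = 11.2+3.0/2 = 12.7).
Mode = β/(α+1) = 12.7/11.2 = 1.1339.
Mean = β/(α−1) = 12.7/9.2 = 1.3804.
The posterior is right-skewed, so the mean exceeds the mode.

MAP: 1.1339. Posterior mean: 1.3804.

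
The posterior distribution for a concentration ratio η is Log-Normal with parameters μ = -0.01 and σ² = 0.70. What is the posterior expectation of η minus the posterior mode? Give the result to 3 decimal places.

0.913

Mode = exp(μ − σ²) = exp(-0.71) = 0.492.
Mean = exp(μ + σ²/2) = exp(0.340) = 1.405.
Difference = 1.405 − 0.492 = 0.913.
Mean > mode: the posterior has a right tail.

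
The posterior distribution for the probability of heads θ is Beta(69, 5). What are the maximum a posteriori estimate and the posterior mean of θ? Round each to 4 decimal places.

θ_MAP = 0.9444, E[θ|data] = 0.9324

Mode = (69−1)/(69+5−2) = 68/72 = 0.9444.
Mean = 69/(69+5) = 69/74 = 0.9324.
Mode > mean: the posterior has a left tail.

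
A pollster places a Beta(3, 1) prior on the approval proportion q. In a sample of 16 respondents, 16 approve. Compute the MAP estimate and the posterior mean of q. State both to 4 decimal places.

MAP = 1.0000, posterior mean = 0.9500

Posterior: Beta(3+16, 1+0) = Beta(19, 1).
Since β = 1 ≤ 1 and α > 1, the Beta density is monotone increasing on [0,1]; the mode is at 1.
Mean = 19/(19+1) = 0.9500.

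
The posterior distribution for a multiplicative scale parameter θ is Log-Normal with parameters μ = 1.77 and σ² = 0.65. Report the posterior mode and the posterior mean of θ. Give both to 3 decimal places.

Mode = exp(μ − σ²) = exp(1.12) = 3.065.
Mean = exp(μ + σ²/2) = exp(2.095) = 8.125.

MAP = 3.065, posterior mean = 8.125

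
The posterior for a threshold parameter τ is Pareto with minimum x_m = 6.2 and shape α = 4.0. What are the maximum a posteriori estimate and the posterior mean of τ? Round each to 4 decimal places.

MAP = 6.2000, posterior mean = 8.2667

The Pareto density is strictly decreasing on [x_m, ∞), so the mode is x_m = 6.2000.
Mean = α·x_m/(α−1) = 4.0·6.2/3.0 = 8.2667.
The mean is pulled above the mode by the posterior's right skew.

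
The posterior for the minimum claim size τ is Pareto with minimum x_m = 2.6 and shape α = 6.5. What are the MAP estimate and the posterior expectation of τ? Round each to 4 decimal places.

The Pareto density is strictly decreasing on [x_m, ∞), so the mode is x_m = 2.6000.
Mean = α·x_m/(α−1) = 6.5·2.6/5.5 = 3.0727.

MAP = 2.6000, posterior mean = 3.0727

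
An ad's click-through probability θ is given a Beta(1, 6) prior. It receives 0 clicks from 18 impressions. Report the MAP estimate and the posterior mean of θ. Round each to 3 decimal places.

MAP: 0.000. Posterior mean: 0.040.

Posterior: Beta(1+0, 6+18) = Beta(1, 24).
Since α = 1 ≤ 1 and β > 1, the Beta density is monotone decreasing on [0,1]; the mode is at 0.
Mean = 1/(1+24) = 0.040.
The posterior is right-skewed, so the mean exceeds the mode.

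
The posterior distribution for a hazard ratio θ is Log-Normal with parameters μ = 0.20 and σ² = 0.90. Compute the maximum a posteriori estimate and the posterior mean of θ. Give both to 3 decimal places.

Mode = exp(μ − σ²) = exp(-0.70) = 0.497.
Mean = exp(μ + σ²/2) = exp(0.650) = 1.916.

MAP = 0.497; posterior mean = 1.916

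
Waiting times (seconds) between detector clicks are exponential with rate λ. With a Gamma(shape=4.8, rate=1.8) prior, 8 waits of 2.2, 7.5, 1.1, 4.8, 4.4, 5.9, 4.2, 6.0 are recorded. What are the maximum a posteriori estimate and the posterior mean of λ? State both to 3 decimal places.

Σ times = 36.1. Posterior: Gamma(shape = 4.8+8 = 12.8, rate = 1.8+36.1 = 37.9).
Mode = (α−1)/β = 11.8/37.9 = 0.311.
Mean = α/β = 12.8/37.9 = 0.338.

MAP: 0.311. Posterior mean: 0.338.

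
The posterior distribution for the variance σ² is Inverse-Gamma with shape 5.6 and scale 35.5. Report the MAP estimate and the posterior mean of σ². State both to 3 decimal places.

MAP = 5.379; posterior mean = 7.717

Mode = β/(α+1) = 35.5/6.6 = 5.379.
Mean = β/(α−1) = 35.5/4.6 = 7.717.
Mean > mode: the posterior has a right tail.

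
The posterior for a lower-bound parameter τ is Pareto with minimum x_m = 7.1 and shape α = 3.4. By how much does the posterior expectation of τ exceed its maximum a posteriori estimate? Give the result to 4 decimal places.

The Pareto density is strictly decreasing on [x_m, ∞), so the mode is x_m = 7.1000.
Mean = α·x_m/(α−1) = 3.4·7.1/2.4 = 10.0583.
Difference = 10.0583 − 7.1000 = 2.9583.
Mean > mode: the posterior has a right tail.

2.9583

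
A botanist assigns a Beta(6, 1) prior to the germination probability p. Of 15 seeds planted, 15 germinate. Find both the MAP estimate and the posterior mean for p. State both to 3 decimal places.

MAP = 1.000; posterior mean = 0.955

Posterior: Beta(6+15, 1+0) = Beta(21, 1).
Since β = 1 ≤ 1 and α > 1, the Beta density is monotone increasing on [0,1]; the mode is at 1.
Mean = 21/(21+1) = 0.955.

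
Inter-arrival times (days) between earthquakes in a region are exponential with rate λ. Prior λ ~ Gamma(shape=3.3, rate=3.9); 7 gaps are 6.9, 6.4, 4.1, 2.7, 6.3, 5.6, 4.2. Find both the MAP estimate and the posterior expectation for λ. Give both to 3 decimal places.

Σ times = 36.2. Posterior: Gamma(shape = 3.3+7 = 10.3, rate = 3.9+36.2 = 40.1).
Mode = (α−1)/β = 9.3/40.1 = 0.232.
Mean = α/β = 10.3/40.1 = 0.257.

λ_MAP = 0.232, E[λ|data] = 0.257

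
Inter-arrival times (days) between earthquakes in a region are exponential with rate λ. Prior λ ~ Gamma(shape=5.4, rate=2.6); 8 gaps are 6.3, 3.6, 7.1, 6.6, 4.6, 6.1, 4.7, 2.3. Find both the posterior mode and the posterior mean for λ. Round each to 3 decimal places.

λ_MAP = 0.282, E[λ|data] = 0.305

Σ times = 41.3. Posterior: Gamma(shape = 5.4+8 = 13.4, rate = 2.6+41.3 = 43.9).
Mode = (α−1)/β = 12.4/43.9 = 0.282.
Mean = α/β = 13.4/43.9 = 0.305.
The mean is pulled above the mode by the posterior's right skew.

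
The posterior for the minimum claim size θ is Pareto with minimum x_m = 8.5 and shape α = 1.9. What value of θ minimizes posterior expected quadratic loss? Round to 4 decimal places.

17.9444

The Pareto density is strictly decreasing on [x_m, ∞), so the mode is x_m = 8.5000.
Mean = α·x_m/(α−1) = 1.9·8.5/0.9 = 17.9444.
Quadratic loss ⇒ the optimal estimator is the posterior mean.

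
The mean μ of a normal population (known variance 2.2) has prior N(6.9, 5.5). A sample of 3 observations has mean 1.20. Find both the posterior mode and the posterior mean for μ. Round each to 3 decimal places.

μ_MAP = 1.871, E[μ|data] = 1.871

Posterior for μ is Normal. Precision-weighted mean: (1/5.5·6.9 + 3/2.2·1.20) / (1/5.5 + 3/2.2) = 1.871.
A Normal posterior is symmetric, so mode = mean.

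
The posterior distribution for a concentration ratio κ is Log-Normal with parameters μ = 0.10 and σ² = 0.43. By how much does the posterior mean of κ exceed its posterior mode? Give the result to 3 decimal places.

Mode = exp(μ − σ²) = exp(-0.33) = 0.719.
Mean = exp(μ + σ²/2) = exp(0.315) = 1.370.
Difference = 1.370 − 0.719 = 0.651.

0.651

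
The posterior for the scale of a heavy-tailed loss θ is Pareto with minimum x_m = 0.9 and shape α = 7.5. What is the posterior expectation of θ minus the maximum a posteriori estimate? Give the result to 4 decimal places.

0.1385

The Pareto density is strictly decreasing on [x_m, ∞), so the mode is x_m = 0.9000.
Mean = α·x_m/(α−1) = 7.5·0.9/6.5 = 1.0385.
Difference = 1.0385 − 0.9000 = 0.1385.
The mean is pulled above the mode by the posterior's right skew.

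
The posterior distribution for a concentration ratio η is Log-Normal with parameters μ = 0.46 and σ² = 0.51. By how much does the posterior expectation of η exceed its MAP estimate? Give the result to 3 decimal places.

1.093

Mode = exp(μ − σ²) = exp(-0.05) = 0.951.
Mean = exp(μ + σ²/2) = exp(0.715) = 2.044.
Difference = 2.044 − 0.951 = 1.093.
Right-skewed posterior ⇒ mode < mean.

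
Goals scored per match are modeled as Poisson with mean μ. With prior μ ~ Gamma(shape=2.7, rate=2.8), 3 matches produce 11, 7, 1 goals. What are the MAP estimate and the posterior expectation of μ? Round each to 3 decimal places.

Σ counts = 19. Posterior: Gamma(shape = 2.7+19 = 21.7, rate = 2.8+3 = 5.8).
Mode = (α−1)/β = 20.7/5.8 = 3.569.
Mean = α/β = 21.7/5.8 = 3.741.

MAP estimate = 3.569, posterior expectation = 3.741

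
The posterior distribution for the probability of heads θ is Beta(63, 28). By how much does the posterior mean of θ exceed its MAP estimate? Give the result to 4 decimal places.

Mode = (63−1)/(63+28−2) = 62/89 = 0.6966.
Mean = 63/(63+28) = 63/91 = 0.6923.
Difference = 0.6923 − 0.6966 = -0.0043.

-0.0043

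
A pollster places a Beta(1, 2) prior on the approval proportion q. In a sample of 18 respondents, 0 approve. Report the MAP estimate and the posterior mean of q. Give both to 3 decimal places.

MAP estimate = 0.000, posterior mean = 0.048

Posterior: Beta(1+0, 2+18) = Beta(1, 20).
Since α = 1 ≤ 1 and β > 1, the Beta density is monotone decreasing on [0,1]; the mode is at 0.
Mean = 1/(1+20) = 0.048.
Right-skewed posterior ⇒ mode < mean.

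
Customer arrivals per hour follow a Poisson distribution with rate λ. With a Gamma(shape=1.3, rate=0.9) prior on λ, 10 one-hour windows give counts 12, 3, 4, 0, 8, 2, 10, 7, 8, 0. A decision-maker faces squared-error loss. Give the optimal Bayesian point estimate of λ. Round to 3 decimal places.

5.073

Σ counts = 54. Posterior: Gamma(shape = 1.3+54 = 55.3, rate = 0.9+10 = 10.9).
Mode = (α−1)/β = 54.3/10.9 = 4.982.
Mean = α/β = 55.3/10.9 = 5.073.
Squared-error loss ⇒ the optimal estimator is the posterior mean.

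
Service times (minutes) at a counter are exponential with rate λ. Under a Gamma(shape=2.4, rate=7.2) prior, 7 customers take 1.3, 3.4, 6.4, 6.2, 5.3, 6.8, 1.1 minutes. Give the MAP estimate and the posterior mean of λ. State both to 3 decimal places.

Σ times = 30.5. Posterior: Gamma(shape = 2.4+7 = 9.4, rate = 7.2+30.5 = 37.7).
Mode = (α−1)/β = 8.4/37.7 = 0.223.
Mean = α/β = 9.4/37.7 = 0.249.

MAP: 0.223. Posterior mean: 0.249.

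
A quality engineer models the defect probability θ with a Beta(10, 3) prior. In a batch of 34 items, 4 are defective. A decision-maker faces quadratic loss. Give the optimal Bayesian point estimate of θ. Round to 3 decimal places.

Posterior: Beta(10+4, 3+30) = Beta(14, 33).
Mode = (14−1)/(14+33−2) = 13/45 = 0.289.
Mean = 14/(14+33) = 14/47 = 0.298.
Quadratic loss ⇒ the optimal estimator is the posterior mean.

0.298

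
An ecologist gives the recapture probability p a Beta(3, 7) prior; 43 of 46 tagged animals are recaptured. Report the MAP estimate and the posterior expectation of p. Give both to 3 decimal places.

Posterior: Beta(3+43, 7+3) = Beta(46, 10).
Mode = (46−1)/(46+10−2) = 45/54 = 0.833.
Mean = 46/(46+10) = 46/56 = 0.821.

MAP: 0.833. Posterior mean: 0.821.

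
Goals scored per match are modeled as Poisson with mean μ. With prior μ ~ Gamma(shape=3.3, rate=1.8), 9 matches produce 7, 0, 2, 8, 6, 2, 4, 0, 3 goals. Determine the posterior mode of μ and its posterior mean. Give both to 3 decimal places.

Σ counts = 32. Posterior: Gamma(shape = 3.3+32 = 35.3, rate = 1.8+9 = 10.8).
Mode = (α−1)/β = 34.3/10.8 = 3.176.
Mean = α/β = 35.3/10.8 = 3.269.

MAP = 3.176, posterior mean = 3.269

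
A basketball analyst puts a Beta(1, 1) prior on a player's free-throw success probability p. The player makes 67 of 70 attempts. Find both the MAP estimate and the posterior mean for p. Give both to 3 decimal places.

Posterior: Beta(1+67, 1+3) = Beta(68, 4).
Mode = (68−1)/(68+4−2) = 67/70 = 0.957.
With a flat prior the MAP equals the MLE, 67/70.
Mean = 68/(68+4) = 68/72 = 0.944.

MAP estimate = 0.957, posterior mean = 0.944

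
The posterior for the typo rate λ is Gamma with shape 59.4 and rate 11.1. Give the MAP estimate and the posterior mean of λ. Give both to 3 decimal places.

Mode = (α−1)/β = 58.4/11.1 = 5.261.
Mean = α/β = 59.4/11.1 = 5.351.
Mean > mode: the posterior has a right tail.

MAP = 5.261; posterior mean = 5.351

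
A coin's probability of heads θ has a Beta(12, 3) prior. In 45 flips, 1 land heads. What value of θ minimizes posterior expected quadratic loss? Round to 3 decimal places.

Posterior: Beta(12+1, 3+44) = Beta(13, 47).
Mode = (13−1)/(13+47−2) = 12/58 = 0.207.
Mean = 13/(13+47) = 13/60 = 0.217.
Quadratic loss ⇒ the optimal estimator is the posterior mean.

0.217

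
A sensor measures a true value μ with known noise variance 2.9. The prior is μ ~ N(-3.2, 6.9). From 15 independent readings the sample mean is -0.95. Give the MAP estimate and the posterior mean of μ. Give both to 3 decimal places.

Posterior for μ is Normal. Precision-weighted mean: (1/6.9·-3.2 + 15/2.9·-0.95) / (1/6.9 + 15/2.9) = -1.011.
A Normal posterior is symmetric, so mode = mean.

MAP = -1.011; posterior mean = -1.011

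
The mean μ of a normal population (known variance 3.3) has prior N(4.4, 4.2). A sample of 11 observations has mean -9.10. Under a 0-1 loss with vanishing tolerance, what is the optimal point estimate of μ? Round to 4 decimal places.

-8.2000

Posterior for μ is Normal. Precision-weighted mean: (1/4.2·4.4 + 11/3.3·-9.10) / (1/4.2 + 11/3.3) = -8.2000.
A Normal posterior is symmetric, so mode = mean.
This is the posterior mode — the MAP estimate.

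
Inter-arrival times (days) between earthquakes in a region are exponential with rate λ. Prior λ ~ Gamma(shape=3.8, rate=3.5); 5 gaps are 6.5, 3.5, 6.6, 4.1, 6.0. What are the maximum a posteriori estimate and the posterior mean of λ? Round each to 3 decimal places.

MAP: 0.258. Posterior mean: 0.291.

Σ times = 26.7. Posterior: Gamma(shape = 3.8+5 = 8.8, rate = 3.5+26.7 = 30.2).
Mode = (α−1)/β = 7.8/30.2 = 0.258.
Mean = α/β = 8.8/30.2 = 0.291.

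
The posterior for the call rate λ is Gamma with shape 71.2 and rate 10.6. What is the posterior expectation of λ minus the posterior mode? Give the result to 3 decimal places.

0.094

Mode = (α−1)/β = 70.2/10.6 = 6.623.
Mean = α/β = 71.2/10.6 = 6.717.
Difference = 6.717 − 6.623 = 0.094.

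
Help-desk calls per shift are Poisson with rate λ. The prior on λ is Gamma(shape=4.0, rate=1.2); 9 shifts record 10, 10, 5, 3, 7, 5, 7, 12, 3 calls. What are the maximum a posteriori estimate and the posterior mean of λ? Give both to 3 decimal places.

λ_MAP = 6.373, E[λ|data] = 6.471

Σ counts = 62. Posterior: Gamma(shape = 4.0+62 = 66.0, rate = 1.2+9 = 10.2).
Mode = (α−1)/β = 65.0/10.2 = 6.373.
Mean = α/β = 66.0/10.2 = 6.471.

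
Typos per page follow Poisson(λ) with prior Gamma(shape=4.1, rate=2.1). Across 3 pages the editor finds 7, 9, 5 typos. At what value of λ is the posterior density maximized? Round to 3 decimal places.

Σ counts = 21. Posterior: Gamma(shape = 4.1+21 = 25.1, rate = 2.1+3 = 5.1).
Mode = (α−1)/β = 24.1/5.1 = 4.725.
Mean = α/β = 25.1/5.1 = 4.922.
This is the posterior mode — the MAP estimate.

4.725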